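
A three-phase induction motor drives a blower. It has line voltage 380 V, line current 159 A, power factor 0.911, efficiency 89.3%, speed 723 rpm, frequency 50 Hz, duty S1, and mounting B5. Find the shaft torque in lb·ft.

829 lb·ft

P_in = √3·V·I·cosφ = 1.732 × 380 × 159 × 0.911 = 95334 W
P_out = η·P_in = 0.893 × 95334 = 85133 W
n = 723 rpm
ω = 2π×723/60 = 75.71 rad/s
τ = P_out/ω = 85133/75.71 = 1124 N·m
In lb·ft: 1124/1.356 = 829 lb·ft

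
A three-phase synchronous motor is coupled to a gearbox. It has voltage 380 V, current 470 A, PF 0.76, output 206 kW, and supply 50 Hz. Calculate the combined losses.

P_in = √3·V·I·cosφ = 1.732×380×470×0.76 = 235095 W
P_out = 206000 W
Losses = P_in − P_out = 235095 − 206000 = 29095 W

29100 W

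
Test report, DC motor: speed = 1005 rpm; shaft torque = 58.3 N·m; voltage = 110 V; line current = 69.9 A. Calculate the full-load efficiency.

ω = 2π × 1005/60 = 105.2 rad/s; P_out = τω = 58.3 × 105.2 = 6133 W
P_in = V·I = 110 × 69.9 = 7689 W
η = P_out / P_in = 6133 / 7689 = 0.798 = 79.8%

79.8 %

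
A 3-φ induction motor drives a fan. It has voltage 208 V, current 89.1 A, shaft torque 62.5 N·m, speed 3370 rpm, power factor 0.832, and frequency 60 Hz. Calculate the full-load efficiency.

ω = 2π × 3370/60 = 352.9 rad/s; P_out = τω = 62.5 × 352.9 = 22056 W
P_in = √3·V_L·I_L·cosφ = 1.732 × 208 × 89.1 × 0.832 = 26706 W
η = P_out / P_in = 22056 / 26706 = 0.826 = 82.6%

82.6 %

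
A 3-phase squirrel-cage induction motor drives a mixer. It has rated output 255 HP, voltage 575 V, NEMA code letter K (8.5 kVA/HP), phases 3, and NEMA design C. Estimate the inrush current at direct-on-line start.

S_LR = 8.5 × 255 = 2167.5 kVA
I_LR = S_LR/(√3·V_L) = 2167500/(1.732×575) = 2180 A

2180 A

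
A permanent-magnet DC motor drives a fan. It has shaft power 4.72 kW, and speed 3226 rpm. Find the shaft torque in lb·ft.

10.3 lb·ft

ω = 2π × 3226/60 = 337.8 rad/s
τ = P/ω = 4720/337.8 = 13.97 N·m
In lb·ft: 13.97/1.356 = 10.3 lb·ft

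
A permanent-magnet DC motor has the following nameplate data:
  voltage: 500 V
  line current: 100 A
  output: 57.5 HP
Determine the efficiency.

85.8 %

P_out = 57.5 × 746 = 42895 W
P_in = V·I = 500 × 100 = 50000 W
η = P_out / P_in = 42895 / 50000 = 0.858 = 85.8%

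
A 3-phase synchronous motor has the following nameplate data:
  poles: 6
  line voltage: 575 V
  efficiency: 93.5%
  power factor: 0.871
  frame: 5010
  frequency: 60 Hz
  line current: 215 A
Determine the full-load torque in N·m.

1390 N·m

P_in = √3·V·I·cosφ = 1.732 × 575 × 215 × 0.871 = 186497 W
P_out = η·P_in = 0.935 × 186497 = 174375 W
n = n_s = 120×60/6 = 1200 rpm (synchronous)
ω = 2π×1200/60 = 125.7 rad/s
τ = P_out/ω = 174375/125.7 = 1390 N·m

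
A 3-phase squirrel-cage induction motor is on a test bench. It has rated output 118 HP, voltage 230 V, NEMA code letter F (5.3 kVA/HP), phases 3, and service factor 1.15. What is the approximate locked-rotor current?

S_LR = 5.3 × 118 = 625.4 kVA
I_LR = S_LR/(√3·V_L) = 625400/(1.732×230) = 1570 A

1570 A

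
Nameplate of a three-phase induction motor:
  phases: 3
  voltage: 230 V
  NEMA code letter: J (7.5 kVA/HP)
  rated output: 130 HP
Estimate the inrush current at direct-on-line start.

2450 A

S_LR = 7.5 × 130 = 975 kVA
I_LR = S_LR/(√3·V_L) = 975000/(1.732×230) = 2450 A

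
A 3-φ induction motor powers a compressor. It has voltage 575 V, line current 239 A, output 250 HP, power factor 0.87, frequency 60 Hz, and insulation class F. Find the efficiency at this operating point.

90.1 %

P_out = 250 × 746 = 186500 W
P_in = √3·V_L·I_L·cosφ = 1.732 × 575 × 239 × 0.87 = 207077 W
η = P_out / P_in = 186500 / 207077 = 0.901 = 90.1%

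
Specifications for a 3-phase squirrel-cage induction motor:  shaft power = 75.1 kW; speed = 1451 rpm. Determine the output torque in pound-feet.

ω = 2π × 1451/60 = 151.9 rad/s
τ = P/ω = 75100/151.9 = 494.4 N·m
In lb·ft: 494.4/1.356 = 365 lb·ft

365 lb·ft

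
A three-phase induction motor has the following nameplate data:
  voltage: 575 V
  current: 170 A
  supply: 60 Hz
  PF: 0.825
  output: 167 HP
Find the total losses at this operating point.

15.1 kW

P_in = √3·V·I·cosφ = 1.732×575×170×0.825 = 139675 W
P_out = 167×746 = 124582 W
Losses = P_in − P_out = 139675 − 124582 = 15093 W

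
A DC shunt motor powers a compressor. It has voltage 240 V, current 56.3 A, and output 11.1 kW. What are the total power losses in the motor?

P_in = V·I = 240×56.3 = 13512 W
P_out = 11100 W
Losses = P_in − P_out = 13512 − 11100 = 2412 W

2.41 kW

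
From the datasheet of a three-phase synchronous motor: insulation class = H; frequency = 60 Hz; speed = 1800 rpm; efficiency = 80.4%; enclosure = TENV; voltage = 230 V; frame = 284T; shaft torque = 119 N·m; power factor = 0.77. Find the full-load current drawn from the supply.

ω = 2π×1800/60 = 188.5 rad/s; P_out = τω = 119 × 188.5 = 22432 W
P_in = P_out / η = 22432 / 0.804 = 27900 W
I_L = P_in / (√3·V_L·cosφ) = 27900 / (1.732 × 230 × 0.77) = 91 A

91 A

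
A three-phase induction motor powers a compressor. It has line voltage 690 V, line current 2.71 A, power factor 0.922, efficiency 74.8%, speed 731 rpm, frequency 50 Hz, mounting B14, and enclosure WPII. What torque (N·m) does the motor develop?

P_in = √3·V·I·cosφ = 1.732 × 690 × 2.71 × 0.922 = 2986 W
P_out = η·P_in = 0.748 × 2986 = 2234 W
n = 731 rpm
ω = 2π×731/60 = 76.55 rad/s
τ = P_out/ω = 2234/76.55 = 29.2 N·m

29.2 N·m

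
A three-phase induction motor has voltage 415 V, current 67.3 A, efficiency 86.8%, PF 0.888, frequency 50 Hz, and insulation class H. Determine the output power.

P_in = √3·V·I·cosφ = 1.732 × 415 × 67.3 × 0.888 = 42956 W
P_out = η·P_in = 0.868 × 42956 = 37286 W

37.3 kW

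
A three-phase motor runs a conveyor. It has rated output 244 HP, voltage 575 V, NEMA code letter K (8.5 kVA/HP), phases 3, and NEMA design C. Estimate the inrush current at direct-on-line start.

S_LR = 8.5 × 244 = 2074 kVA
I_LR = S_LR/(√3·V_L) = 2074000/(1.732×575) = 2080 A

2080 A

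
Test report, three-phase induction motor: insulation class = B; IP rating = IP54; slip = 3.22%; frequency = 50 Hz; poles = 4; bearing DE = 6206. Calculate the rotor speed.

n_s = 120f/p = 120×50/4 = 1500 rpm
n = n_s(1 − s) = 1500 × (1 − 0.0322) = 1452 rpm

1452 rpm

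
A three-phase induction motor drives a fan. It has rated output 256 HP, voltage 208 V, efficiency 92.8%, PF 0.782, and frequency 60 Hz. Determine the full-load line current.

730 A

P_out = 256 × 746 = 190976 W
P_in = P_out / η = 190976 / 0.928 = 205793 W
I_L = P_in / (√3·V_L·cosφ) = 205793 / (1.732 × 208 × 0.782) = 730 A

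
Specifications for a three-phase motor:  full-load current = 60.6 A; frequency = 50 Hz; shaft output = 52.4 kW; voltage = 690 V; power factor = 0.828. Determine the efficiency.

87.4 %

P_out = 52.4 kW = 52400 W
P_in = √3·V_L·I_L·cosφ = 1.732 × 690 × 60.6 × 0.828 = 59965 W
η = P_out / P_in = 52400 / 59965 = 0.874 = 87.4%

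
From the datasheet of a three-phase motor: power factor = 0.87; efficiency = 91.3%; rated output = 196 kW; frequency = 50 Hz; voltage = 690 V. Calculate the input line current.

206 A

P_out = 196 kW = 196000 W
P_in = P_out / η = 196000 / 0.913 = 214677 W
I_L = P_in / (√3·V_L·cosφ) = 214677 / (1.732 × 690 × 0.87) = 206 A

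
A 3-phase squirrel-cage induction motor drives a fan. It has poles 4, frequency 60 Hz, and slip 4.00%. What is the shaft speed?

n_s = 120f/p = 120×60/4 = 1800 rpm
n = n_s(1 − s) = 1800 × (1 − 0.04) = 1728 rpm

1728 rpm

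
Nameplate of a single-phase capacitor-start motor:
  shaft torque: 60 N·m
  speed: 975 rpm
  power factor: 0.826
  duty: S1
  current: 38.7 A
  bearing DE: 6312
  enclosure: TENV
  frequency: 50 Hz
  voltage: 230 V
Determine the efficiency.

ω = 2π × 975/60 = 102.1 rad/s; P_out = τω = 60 × 102.1 = 6126 W
P_in = V·I·cosφ = 230 × 38.7 × 0.826 = 7352 W
η = P_out / P_in = 6126 / 7352 = 0.833 = 83.3%

83.3 %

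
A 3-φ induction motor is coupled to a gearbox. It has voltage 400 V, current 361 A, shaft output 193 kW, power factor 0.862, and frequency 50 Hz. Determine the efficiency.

P_out = 193 kW = 193000 W
P_in = √3·V_L·I_L·cosφ = 1.732 × 400 × 361 × 0.862 = 215587 W
η = P_out / P_in = 193000 / 215587 = 0.895 = 89.5%

89.5 %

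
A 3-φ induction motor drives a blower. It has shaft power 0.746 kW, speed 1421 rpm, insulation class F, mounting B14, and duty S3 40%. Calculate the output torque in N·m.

5.01 N·m

ω = 2π × 1421/60 = 148.8 rad/s
τ = P/ω = 746/148.8 = 5.01 N·m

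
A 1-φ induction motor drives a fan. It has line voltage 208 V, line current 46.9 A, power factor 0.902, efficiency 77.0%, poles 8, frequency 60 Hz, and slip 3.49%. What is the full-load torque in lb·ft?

54.9 lb·ft

P_in = V·I·cosφ = 208 × 46.9 × 0.902 = 8799 W
P_out = η·P_in = 0.77 × 8799 = 6775 W
n_s = 120×60/8 = 900 rpm; n = 900×(1−0.0349) = 869 rpm
ω = 2π×869/60 = 91 rad/s
τ = P_out/ω = 6775/91 = 74.45 N·m
In lb·ft: 74.45/1.356 = 54.9 lb·ft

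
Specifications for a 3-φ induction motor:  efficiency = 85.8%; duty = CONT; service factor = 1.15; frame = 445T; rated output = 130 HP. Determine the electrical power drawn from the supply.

113 kW

P_out = 130 × 746 = 96980 W
P_in = P_out/η = 96980/0.858 = 113030 W = 113 kW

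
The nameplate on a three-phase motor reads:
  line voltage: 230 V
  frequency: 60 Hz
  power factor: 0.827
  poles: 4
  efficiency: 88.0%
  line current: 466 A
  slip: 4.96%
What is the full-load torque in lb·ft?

556 lb·ft

P_in = √3·V·I·cosφ = 1.732 × 230 × 466 × 0.827 = 153521 W
P_out = η·P_in = 0.88 × 153521 = 135098 W
n_s = 120×60/4 = 1800 rpm; n = 1800×(1−0.0496) = 1711 rpm
ω = 2π×1711/60 = 179.2 rad/s
τ = P_out/ω = 135098/179.2 = 753.9 N·m
In lb·ft: 753.9/1.356 = 556 lb·ft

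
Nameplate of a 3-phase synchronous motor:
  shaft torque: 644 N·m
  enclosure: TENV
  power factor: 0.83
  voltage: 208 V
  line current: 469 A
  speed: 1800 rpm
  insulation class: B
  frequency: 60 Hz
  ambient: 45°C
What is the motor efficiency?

86.6 %

ω = 2π × 1800/60 = 188.5 rad/s; P_out = τω = 644 × 188.5 = 121394 W
P_in = √3·V_L·I_L·cosφ = 1.732 × 208 × 469 × 0.83 = 140237 W
η = P_out / P_in = 121394 / 140237 = 0.866 = 86.6%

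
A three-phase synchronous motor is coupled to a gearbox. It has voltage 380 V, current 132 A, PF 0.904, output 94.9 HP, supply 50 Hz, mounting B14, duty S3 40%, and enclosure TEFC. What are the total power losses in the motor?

7740 W

P_in = √3·V·I·cosφ = 1.732×380×132×0.904 = 78537 W
P_out = 94.9×746 = 70795 W
Losses = P_in − P_out = 78537 − 70795 = 7742 W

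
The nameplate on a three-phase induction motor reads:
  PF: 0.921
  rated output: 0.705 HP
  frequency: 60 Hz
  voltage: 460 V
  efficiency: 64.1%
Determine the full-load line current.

P_out = 0.705 × 746 = 526 W
P_in = P_out / η = 526 / 0.641 = 821 W
I_L = P_in / (√3·V_L·cosφ) = 821 / (1.732 × 460 × 0.921) = 1.12 A

1.12 A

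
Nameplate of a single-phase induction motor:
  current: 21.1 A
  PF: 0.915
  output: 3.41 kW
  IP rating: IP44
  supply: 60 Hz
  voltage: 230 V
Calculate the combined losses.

1.03 kW

P_in = V·I·cosφ = 230×21.1×0.915 = 4440 W
P_out = 3410 W
Losses = P_in − P_out = 4440 − 3410 = 1030 W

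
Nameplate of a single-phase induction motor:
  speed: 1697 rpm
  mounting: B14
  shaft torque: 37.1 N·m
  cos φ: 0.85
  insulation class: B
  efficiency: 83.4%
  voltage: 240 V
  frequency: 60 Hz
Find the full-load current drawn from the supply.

ω = 2π×1697/60 = 177.7 rad/s; P_out = τω = 37.1 × 177.7 = 6593 W
P_in = P_out / η = 6593 / 0.834 = 7905 W
I = P_in / (V·cosφ) = 7905 / (240 × 0.85) = 38.8 A

38.8 A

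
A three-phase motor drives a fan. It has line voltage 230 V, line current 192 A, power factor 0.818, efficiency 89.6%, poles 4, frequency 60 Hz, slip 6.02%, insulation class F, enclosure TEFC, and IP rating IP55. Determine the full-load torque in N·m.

316 N·m

P_in = √3·V·I·cosφ = 1.732 × 230 × 192 × 0.818 = 62565 W
P_out = η·P_in = 0.896 × 62565 = 56058 W
n_s = 120×60/4 = 1800 rpm; n = 1800×(1−0.0602) = 1692 rpm
ω = 2π×1692/60 = 177.2 rad/s
τ = P_out/ω = 56058/177.2 = 316 N·m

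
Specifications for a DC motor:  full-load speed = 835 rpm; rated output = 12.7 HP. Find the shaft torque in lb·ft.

79.9 lb·ft

P_out = 12.7 × 746 = 9474 W
ω = 2π × 835/60 = 87.44 rad/s
τ = P_out/ω = 9474/87.44 = 108.3 N·m
In lb·ft: 108.3/1.356 = 79.9 lb·ft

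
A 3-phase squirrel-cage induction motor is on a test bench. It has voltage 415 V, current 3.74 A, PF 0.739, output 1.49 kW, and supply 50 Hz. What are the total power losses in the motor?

P_in = √3·V·I·cosφ = 1.732×415×3.74×0.739 = 1987 W
P_out = 1490 W
Losses = P_in − P_out = 1987 − 1490 = 497 W

497 W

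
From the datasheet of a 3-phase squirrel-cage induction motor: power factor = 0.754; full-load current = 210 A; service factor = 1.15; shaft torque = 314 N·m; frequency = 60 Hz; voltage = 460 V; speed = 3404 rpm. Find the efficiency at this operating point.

ω = 2π × 3404/60 = 356.5 rad/s; P_out = τω = 314 × 356.5 = 111941 W
P_in = √3·V_L·I_L·cosφ = 1.732 × 460 × 210 × 0.754 = 126153 W
η = P_out / P_in = 111941 / 126153 = 0.887 = 88.7%

88.7 %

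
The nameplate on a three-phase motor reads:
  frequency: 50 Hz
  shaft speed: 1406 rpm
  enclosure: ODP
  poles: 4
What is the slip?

6.27 %

n_s = 120f/p = 120×50/4 = 1500 rpm
s = (n_s − n)/n_s = (1500 − 1406)/1500 = 0.0627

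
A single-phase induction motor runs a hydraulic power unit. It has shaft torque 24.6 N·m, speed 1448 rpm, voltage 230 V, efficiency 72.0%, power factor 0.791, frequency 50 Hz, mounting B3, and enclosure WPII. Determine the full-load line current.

28.5 A

ω = 2π×1448/60 = 151.6 rad/s; P_out = τω = 24.6 × 151.6 = 3729 W
P_in = P_out / η = 3729 / 0.720 = 5179 W
I = P_in / (V·cosφ) = 5179 / (230 × 0.791) = 28.5 A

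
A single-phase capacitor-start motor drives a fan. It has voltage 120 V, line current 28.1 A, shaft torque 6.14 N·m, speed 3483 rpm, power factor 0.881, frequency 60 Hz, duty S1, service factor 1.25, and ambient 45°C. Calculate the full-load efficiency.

ω = 2π × 3483/60 = 364.7 rad/s; P_out = τω = 6.14 × 364.7 = 2239 W
P_in = V·I·cosφ = 120 × 28.1 × 0.881 = 2971 W
η = P_out / P_in = 2239 / 2971 = 0.754 = 75.4%

75.4 %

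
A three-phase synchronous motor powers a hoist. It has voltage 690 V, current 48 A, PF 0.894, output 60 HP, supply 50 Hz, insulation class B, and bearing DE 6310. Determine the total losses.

P_in = √3·V·I·cosφ = 1.732×690×48×0.894 = 51283 W
P_out = 60×746 = 44760 W
Losses = P_in − P_out = 51283 − 44760 = 6523 W

6520 W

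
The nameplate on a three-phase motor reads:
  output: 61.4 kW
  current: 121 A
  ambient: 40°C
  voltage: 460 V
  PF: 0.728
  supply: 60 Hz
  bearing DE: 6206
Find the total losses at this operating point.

8780 W

P_in = √3·V·I·cosφ = 1.732×460×121×0.728 = 70181 W
P_out = 61400 W
Losses = P_in − P_out = 70181 − 61400 = 8781 W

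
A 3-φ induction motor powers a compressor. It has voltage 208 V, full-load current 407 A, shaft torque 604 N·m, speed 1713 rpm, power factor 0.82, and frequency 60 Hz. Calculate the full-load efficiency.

ω = 2π × 1713/60 = 179.4 rad/s; P_out = τω = 604 × 179.4 = 108358 W
P_in = √3·V_L·I_L·cosφ = 1.732 × 208 × 407 × 0.82 = 120232 W
η = P_out / P_in = 108358 / 120232 = 0.901 = 90.1%

90.1 %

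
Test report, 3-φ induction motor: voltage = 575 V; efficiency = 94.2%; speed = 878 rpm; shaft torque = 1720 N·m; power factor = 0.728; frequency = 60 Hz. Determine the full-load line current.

232 A

ω = 2π×878/60 = 91.94 rad/s; P_out = τω = 1720 × 91.94 = 158137 W
P_in = P_out / η = 158137 / 0.942 = 167874 W
I_L = P_in / (√3·V_L·cosφ) = 167874 / (1.732 × 575 × 0.728) = 232 A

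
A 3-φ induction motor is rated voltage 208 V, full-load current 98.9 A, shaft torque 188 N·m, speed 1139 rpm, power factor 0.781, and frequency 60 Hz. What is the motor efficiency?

ω = 2π × 1139/60 = 119.3 rad/s; P_out = τω = 188 × 119.3 = 22428 W
P_in = √3·V_L·I_L·cosφ = 1.732 × 208 × 98.9 × 0.781 = 27826 W
η = P_out / P_in = 22428 / 27826 = 0.806 = 80.6%

80.6 %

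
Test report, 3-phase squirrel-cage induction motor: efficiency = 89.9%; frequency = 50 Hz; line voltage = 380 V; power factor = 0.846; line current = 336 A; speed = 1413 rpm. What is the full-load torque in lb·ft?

838 lb·ft

P_in = √3·V·I·cosφ = 1.732 × 380 × 336 × 0.846 = 187086 W
P_out = η·P_in = 0.899 × 187086 = 168190 W
n = 1413 rpm
ω = 2π×1413/60 = 148 rad/s
τ = P_out/ω = 168190/148 = 1136 N·m
In lb·ft: 1136/1.356 = 838 lb·ft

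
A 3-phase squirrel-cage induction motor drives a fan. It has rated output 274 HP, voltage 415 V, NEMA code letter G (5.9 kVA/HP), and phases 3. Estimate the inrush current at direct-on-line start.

2250 A

S_LR = 5.9 × 274 = 1616.6 kVA
I_LR = S_LR/(√3·V_L) = 1616600/(1.732×415) = 2250 A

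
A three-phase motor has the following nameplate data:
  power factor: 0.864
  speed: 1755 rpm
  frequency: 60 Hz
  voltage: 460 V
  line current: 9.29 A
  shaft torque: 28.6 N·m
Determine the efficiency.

ω = 2π × 1755/60 = 183.8 rad/s; P_out = τω = 28.6 × 183.8 = 5257 W
P_in = √3·V_L·I_L·cosφ = 1.732 × 460 × 9.29 × 0.864 = 6395 W
η = P_out / P_in = 5257 / 6395 = 0.822 = 82.2%

82.2 %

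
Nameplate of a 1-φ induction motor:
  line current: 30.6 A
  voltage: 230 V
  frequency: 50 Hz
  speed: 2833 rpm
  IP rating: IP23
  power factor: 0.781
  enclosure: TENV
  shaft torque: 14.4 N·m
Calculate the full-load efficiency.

77.7 %

ω = 2π × 2833/60 = 296.7 rad/s; P_out = τω = 14.4 × 296.7 = 4272 W
P_in = V·I·cosφ = 230 × 30.6 × 0.781 = 5497 W
η = P_out / P_in = 4272 / 5497 = 0.777 = 77.7%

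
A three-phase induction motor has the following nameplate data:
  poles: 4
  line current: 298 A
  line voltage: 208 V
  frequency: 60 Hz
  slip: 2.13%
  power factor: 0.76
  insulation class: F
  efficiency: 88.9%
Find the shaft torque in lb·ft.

290 lb·ft

P_in = √3·V·I·cosφ = 1.732 × 208 × 298 × 0.76 = 81591 W
P_out = η·P_in = 0.889 × 81591 = 72534 W
n_s = 120×60/4 = 1800 rpm; n = 1800×(1−0.0213) = 1762 rpm
ω = 2π×1762/60 = 184.5 rad/s
τ = P_out/ω = 72534/184.5 = 393.1 N·m
In lb·ft: 393.1/1.356 = 290 lb·ft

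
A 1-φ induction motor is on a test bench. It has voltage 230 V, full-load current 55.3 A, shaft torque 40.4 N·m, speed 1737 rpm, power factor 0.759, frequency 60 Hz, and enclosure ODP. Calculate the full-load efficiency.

76.1 %

ω = 2π × 1737/60 = 181.9 rad/s; P_out = τω = 40.4 × 181.9 = 7349 W
P_in = V·I·cosφ = 230 × 55.3 × 0.759 = 9654 W
η = P_out / P_in = 7349 / 9654 = 0.761 = 76.1%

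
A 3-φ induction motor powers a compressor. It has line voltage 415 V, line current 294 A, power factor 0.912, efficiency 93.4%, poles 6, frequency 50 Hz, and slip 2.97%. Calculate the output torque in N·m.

P_in = √3·V·I·cosφ = 1.732 × 415 × 294 × 0.912 = 192725 W
P_out = η·P_in = 0.934 × 192725 = 180005 W
n_s = 120×50/6 = 1000 rpm; n = 1000×(1−0.0297) = 970 rpm
ω = 2π×970/60 = 101.6 rad/s
τ = P_out/ω = 180005/101.6 = 1770 N·m

1770 N·m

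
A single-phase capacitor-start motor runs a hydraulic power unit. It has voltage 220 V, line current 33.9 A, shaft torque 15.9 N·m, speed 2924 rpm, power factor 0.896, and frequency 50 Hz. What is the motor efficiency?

ω = 2π × 2924/60 = 306.2 rad/s; P_out = τω = 15.9 × 306.2 = 4869 W
P_in = V·I·cosφ = 220 × 33.9 × 0.896 = 6682 W
η = P_out / P_in = 4869 / 6682 = 0.729 = 72.9%

72.9 %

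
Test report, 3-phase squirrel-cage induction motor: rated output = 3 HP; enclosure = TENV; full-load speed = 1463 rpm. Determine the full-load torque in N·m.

P_out = 3 × 746 = 2238 W
ω = 2π × 1463/60 = 153.2 rad/s
τ = P_out/ω = 2238/153.2 = 14.6 N·m

14.6 N·m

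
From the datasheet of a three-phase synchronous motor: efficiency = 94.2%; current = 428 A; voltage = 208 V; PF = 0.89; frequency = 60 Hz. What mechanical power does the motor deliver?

129 kW

P_in = √3·V·I·cosφ = 1.732 × 208 × 428 × 0.89 = 137229 W
P_out = η·P_in = 0.942 × 137229 = 129270 W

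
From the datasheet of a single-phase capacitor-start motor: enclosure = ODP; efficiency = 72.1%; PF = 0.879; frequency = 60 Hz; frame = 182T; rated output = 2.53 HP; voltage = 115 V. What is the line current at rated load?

25.9 A

P_out = 2.53 × 746 = 1887 W
P_in = P_out / η = 1887 / 0.721 = 2617 W
I = P_in / (V·cosφ) = 2617 / (115 × 0.879) = 25.9 A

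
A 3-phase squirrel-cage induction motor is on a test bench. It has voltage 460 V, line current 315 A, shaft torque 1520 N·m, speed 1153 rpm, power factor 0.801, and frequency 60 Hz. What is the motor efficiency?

91.3 %

ω = 2π × 1153/60 = 120.7 rad/s; P_out = τω = 1520 × 120.7 = 183464 W
P_in = √3·V_L·I_L·cosφ = 1.732 × 460 × 315 × 0.801 = 201024 W
η = P_out / P_in = 183464 / 201024 = 0.913 = 91.3%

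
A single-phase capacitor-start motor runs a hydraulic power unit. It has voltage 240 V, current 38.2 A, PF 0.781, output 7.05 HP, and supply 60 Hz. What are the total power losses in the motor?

P_in = V·I·cosφ = 240×38.2×0.781 = 7160 W
P_out = 7.05×746 = 5259 W
Losses = P_in − P_out = 7160 − 5259 = 1901 W

1.9 kW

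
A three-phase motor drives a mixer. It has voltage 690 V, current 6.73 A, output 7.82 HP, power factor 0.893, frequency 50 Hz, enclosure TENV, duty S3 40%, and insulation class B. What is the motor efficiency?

81.2 %

P_out = 7.82 × 746 = 5834 W
P_in = √3·V_L·I_L·cosφ = 1.732 × 690 × 6.73 × 0.893 = 7182 W
η = P_out / P_in = 5834 / 7182 = 0.812 = 81.2%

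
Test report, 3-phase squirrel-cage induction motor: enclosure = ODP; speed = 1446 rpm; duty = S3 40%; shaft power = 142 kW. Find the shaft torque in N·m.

ω = 2π × 1446/60 = 151.4 rad/s
τ = P/ω = 142000/151.4 = 938 N·m

938 N·m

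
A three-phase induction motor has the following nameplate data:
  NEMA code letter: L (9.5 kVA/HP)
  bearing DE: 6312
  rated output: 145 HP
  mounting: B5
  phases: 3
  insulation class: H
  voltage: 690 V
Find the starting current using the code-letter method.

1150 A

S_LR = 9.5 × 145 = 1377.5 kVA
I_LR = S_LR/(√3·V_L) = 1377500/(1.732×690) = 1150 A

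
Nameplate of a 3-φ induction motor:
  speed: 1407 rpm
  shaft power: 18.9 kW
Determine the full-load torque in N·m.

128 N·m

ω = 2π × 1407/60 = 147.3 rad/s
τ = P/ω = 18900/147.3 = 128 N·m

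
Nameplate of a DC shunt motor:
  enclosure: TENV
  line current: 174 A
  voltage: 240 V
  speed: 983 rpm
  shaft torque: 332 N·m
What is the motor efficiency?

ω = 2π × 983/60 = 102.9 rad/s; P_out = τω = 332 × 102.9 = 34163 W
P_in = V·I = 240 × 174 = 41760 W
η = P_out / P_in = 34163 / 41760 = 0.818 = 81.8%

81.8 %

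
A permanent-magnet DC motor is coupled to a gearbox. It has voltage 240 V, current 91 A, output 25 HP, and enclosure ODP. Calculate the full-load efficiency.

85.4 %

P_out = 25 × 746 = 18650 W
P_in = V·I = 240 × 91 = 21840 W
η = P_out / P_in = 18650 / 21840 = 0.854 = 85.4%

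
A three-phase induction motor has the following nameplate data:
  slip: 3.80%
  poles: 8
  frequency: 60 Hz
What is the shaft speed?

n_s = 120f/p = 120×60/8 = 900 rpm
n = n_s(1 − s) = 900 × (1 − 0.038) = 866 rpm

866 rpm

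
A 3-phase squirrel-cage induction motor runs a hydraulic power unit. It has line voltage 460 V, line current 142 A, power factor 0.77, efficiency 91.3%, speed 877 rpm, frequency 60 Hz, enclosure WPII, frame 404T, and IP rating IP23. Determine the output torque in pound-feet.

639 lb·ft

P_in = √3·V·I·cosφ = 1.732 × 460 × 142 × 0.77 = 87113 W
P_out = η·P_in = 0.913 × 87113 = 79534 W
n = 877 rpm
ω = 2π×877/60 = 91.84 rad/s
τ = P_out/ω = 79534/91.84 = 866 N·m
In lb·ft: 866/1.356 = 639 lb·ft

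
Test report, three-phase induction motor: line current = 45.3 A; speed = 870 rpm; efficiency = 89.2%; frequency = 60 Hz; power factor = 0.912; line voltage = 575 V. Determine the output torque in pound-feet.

297 lb·ft

P_in = √3·V·I·cosφ = 1.732 × 575 × 45.3 × 0.912 = 41144 W
P_out = η·P_in = 0.892 × 41144 = 36700 W
n = 870 rpm
ω = 2π×870/60 = 91.11 rad/s
τ = P_out/ω = 36700/91.11 = 402.8 N·m
In lb·ft: 402.8/1.356 = 297 lb·ft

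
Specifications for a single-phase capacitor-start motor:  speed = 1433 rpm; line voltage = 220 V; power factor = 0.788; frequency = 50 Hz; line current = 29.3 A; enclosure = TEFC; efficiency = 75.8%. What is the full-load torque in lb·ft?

18.9 lb·ft

P_in = V·I·cosφ = 220 × 29.3 × 0.788 = 5079 W
P_out = η·P_in = 0.758 × 5079 = 3850 W
n = 1433 rpm
ω = 2π×1433/60 = 150.1 rad/s
τ = P_out/ω = 3850/150.1 = 25.65 N·m
In lb·ft: 25.65/1.356 = 18.9 lb·ft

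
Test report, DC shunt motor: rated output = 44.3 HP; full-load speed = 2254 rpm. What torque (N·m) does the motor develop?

P_out = 44.3 × 746 = 33048 W
ω = 2π × 2254/60 = 236 rad/s
τ = P_out/ω = 33048/236 = 140 N·m

140 N·m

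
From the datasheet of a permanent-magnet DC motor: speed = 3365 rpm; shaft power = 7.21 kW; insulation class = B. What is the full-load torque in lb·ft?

15.1 lb·ft

ω = 2π × 3365/60 = 352.4 rad/s
τ = P/ω = 7210/352.4 = 20.46 N·m
In lb·ft: 20.46/1.356 = 15.1 lb·ft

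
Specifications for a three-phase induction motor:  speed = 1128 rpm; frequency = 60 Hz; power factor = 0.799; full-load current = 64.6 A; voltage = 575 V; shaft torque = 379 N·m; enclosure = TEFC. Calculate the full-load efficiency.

87.1 %

ω = 2π × 1128/60 = 118.1 rad/s; P_out = τω = 379 × 118.1 = 44760 W
P_in = √3·V_L·I_L·cosφ = 1.732 × 575 × 64.6 × 0.799 = 51404 W
η = P_out / P_in = 44760 / 51404 = 0.871 = 87.1%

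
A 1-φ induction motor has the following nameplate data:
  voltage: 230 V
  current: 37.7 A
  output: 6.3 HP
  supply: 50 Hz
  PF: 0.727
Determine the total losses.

1.6 kW

P_in = V·I·cosφ = 230×37.7×0.727 = 6304 W
P_out = 6.3×746 = 4700 W
Losses = P_in − P_out = 6304 − 4700 = 1604 W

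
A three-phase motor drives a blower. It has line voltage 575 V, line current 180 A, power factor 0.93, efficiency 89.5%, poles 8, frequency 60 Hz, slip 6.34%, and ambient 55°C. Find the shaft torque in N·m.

1690 N·m

P_in = √3·V·I·cosφ = 1.732 × 575 × 180 × 0.93 = 166714 W
P_out = η·P_in = 0.895 × 166714 = 149209 W
n_s = 120×60/8 = 900 rpm; n = 900×(1−0.0634) = 843 rpm
ω = 2π×843/60 = 88.28 rad/s
τ = P_out/ω = 149209/88.28 = 1690 N·m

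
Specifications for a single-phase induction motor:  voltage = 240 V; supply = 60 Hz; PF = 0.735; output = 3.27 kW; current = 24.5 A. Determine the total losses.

1050 W

P_in = V·I·cosφ = 240×24.5×0.735 = 4322 W
P_out = 3270 W
Losses = P_in − P_out = 4322 − 3270 = 1052 W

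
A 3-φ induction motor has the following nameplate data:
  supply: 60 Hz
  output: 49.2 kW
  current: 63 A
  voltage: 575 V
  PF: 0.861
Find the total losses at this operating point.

P_in = √3·V·I·cosφ = 1.732×575×63×0.861 = 54021 W
P_out = 49200 W
Losses = P_in − P_out = 54021 − 49200 = 4821 W

4820 W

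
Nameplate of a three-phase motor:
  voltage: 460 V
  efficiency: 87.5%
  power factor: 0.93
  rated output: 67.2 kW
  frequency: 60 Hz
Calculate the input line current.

P_out = 67.2 kW = 67200 W
P_in = P_out / η = 67200 / 0.875 = 76800 W
I_L = P_in / (√3·V_L·cosφ) = 76800 / (1.732 × 460 × 0.93) = 104 A

104 A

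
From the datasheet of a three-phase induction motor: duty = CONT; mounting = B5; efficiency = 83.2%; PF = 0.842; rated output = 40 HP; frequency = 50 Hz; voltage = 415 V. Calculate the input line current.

P_out = 40 × 746 = 29840 W
P_in = P_out / η = 29840 / 0.832 = 35865 W
I_L = P_in / (√3·V_L·cosφ) = 35865 / (1.732 × 415 × 0.842) = 59.3 A

59.3 A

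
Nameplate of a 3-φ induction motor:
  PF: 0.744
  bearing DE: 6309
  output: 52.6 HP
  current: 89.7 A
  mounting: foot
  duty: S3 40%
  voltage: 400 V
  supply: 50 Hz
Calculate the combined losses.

P_in = √3·V·I·cosφ = 1.732×400×89.7×0.744 = 46235 W
P_out = 52.6×746 = 39240 W
Losses = P_in − P_out = 46235 − 39240 = 6995 W

7 kW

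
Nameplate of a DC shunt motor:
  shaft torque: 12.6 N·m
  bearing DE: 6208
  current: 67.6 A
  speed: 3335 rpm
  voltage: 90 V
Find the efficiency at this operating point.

ω = 2π × 3335/60 = 349.2 rad/s; P_out = τω = 12.6 × 349.2 = 4400 W
P_in = V·I = 90 × 67.6 = 6084 W
η = P_out / P_in = 4400 / 6084 = 0.723 = 72.3%

72.3 %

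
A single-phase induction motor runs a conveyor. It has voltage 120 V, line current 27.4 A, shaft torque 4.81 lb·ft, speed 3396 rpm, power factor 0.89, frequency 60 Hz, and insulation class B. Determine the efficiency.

79.3 %

τ = 4.81 lb·ft × 1.356 = 6.522 N·m
ω = 2π × 3396/60 = 355.6 rad/s; P_out = τω = 6.522 × 355.6 = 2319 W
P_in = V·I·cosφ = 120 × 27.4 × 0.89 = 2926 W
η = P_out / P_in = 2319 / 2926 = 0.793 = 79.3%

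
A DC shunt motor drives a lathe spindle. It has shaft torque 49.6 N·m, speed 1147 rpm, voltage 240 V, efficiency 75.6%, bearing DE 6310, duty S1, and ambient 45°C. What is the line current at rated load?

32.8 A

ω = 2π×1147/60 = 120.1 rad/s; P_out = τω = 49.6 × 120.1 = 5957 W
P_in = P_out / η = 5957 / 0.756 = 7880 W
I = P_in / V = 7880 / 240 = 32.8 A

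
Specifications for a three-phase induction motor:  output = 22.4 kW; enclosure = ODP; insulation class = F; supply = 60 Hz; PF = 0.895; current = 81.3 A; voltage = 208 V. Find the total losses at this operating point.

P_in = √3·V·I·cosφ = 1.732×208×81.3×0.895 = 26213 W
P_out = 22400 W
Losses = P_in − P_out = 26213 − 22400 = 3813 W

3810 W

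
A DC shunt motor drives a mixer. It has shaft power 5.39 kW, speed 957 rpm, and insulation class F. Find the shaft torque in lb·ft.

39.7 lb·ft

ω = 2π × 957/60 = 100.2 rad/s
τ = P/ω = 5390/100.2 = 53.79 N·m
In lb·ft: 53.79/1.356 = 39.7 lb·ft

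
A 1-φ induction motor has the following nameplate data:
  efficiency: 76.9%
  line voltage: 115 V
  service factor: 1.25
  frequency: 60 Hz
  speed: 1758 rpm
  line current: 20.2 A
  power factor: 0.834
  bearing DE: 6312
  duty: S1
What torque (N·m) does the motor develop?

P_in = V·I·cosφ = 115 × 20.2 × 0.834 = 1937 W
P_out = η·P_in = 0.769 × 1937 = 1490 W
n = 1758 rpm
ω = 2π×1758/60 = 184.1 rad/s
τ = P_out/ω = 1490/184.1 = 8.09 N·m

8.09 N·m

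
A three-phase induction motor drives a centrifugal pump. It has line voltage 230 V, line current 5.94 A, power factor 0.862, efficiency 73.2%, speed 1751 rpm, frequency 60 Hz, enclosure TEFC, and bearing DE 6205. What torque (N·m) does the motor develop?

P_in = √3·V·I·cosφ = 1.732 × 230 × 5.94 × 0.862 = 2040 W
P_out = η·P_in = 0.732 × 2040 = 1493 W
n = 1751 rpm
ω = 2π×1751/60 = 183.4 rad/s
τ = P_out/ω = 1493/183.4 = 8.14 N·m

8.14 N·m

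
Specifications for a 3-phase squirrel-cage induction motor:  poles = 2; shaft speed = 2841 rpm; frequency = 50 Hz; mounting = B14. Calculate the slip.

5.30 %

n_s = 120f/p = 120×50/2 = 3000 rpm
s = (n_s − n)/n_s = (3000 − 2841)/3000 = 0.0530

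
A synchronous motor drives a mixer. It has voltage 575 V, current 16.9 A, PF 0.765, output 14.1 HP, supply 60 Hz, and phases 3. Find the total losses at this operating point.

P_in = √3·V·I·cosφ = 1.732×575×16.9×0.765 = 12875 W
P_out = 14.1×746 = 10519 W
Losses = P_in − P_out = 12875 − 10519 = 2356 W

2360 W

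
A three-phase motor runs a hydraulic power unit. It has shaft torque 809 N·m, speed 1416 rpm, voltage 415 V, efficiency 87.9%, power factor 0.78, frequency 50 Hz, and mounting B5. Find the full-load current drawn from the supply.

243 A

ω = 2π×1416/60 = 148.3 rad/s; P_out = τω = 809 × 148.3 = 119975 W
P_in = P_out / η = 119975 / 0.879 = 136490 W
I_L = P_in / (√3·V_L·cosφ) = 136490 / (1.732 × 415 × 0.78) = 243 A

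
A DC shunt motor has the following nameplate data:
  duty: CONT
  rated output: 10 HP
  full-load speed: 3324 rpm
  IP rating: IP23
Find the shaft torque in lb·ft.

P_out = 10 × 746 = 7460 W
ω = 2π × 3324/60 = 348.1 rad/s
τ = P_out/ω = 7460/348.1 = 21.43 N·m
In lb·ft: 21.43/1.356 = 15.8 lb·ft

15.8 lb·ft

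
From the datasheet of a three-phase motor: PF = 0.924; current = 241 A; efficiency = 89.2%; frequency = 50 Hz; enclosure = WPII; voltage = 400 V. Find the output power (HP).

184 HP

P_in = √3·V·I·cosφ = 1.732 × 400 × 241 × 0.924 = 154275 W
P_out = η·P_in = 0.892 × 154275 = 137613 W
= 137613/746 = 184 HP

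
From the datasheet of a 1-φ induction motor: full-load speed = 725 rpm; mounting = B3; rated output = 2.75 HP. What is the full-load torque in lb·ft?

P_out = 2.75 × 746 = 2052 W
ω = 2π × 725/60 = 75.92 rad/s
τ = P_out/ω = 2052/75.92 = 27.03 N·m
In lb·ft: 27.03/1.356 = 19.9 lb·ft

19.9 lb·ft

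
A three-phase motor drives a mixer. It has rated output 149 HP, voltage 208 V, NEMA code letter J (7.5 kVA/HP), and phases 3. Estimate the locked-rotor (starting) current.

S_LR = 7.5 × 149 = 1117.5 kVA
I_LR = S_LR/(√3·V_L) = 1117500/(1.732×208) = 3100 A

3100 A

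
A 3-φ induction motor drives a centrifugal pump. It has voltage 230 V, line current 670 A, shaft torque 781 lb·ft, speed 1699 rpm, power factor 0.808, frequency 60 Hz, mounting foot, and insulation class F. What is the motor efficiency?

τ = 781 lb·ft × 1.356 = 1059 N·m
ω = 2π × 1699/60 = 177.9 rad/s; P_out = τω = 1059 × 177.9 = 188396 W
P_in = √3·V_L·I_L·cosφ = 1.732 × 230 × 670 × 0.808 = 215656 W
η = P_out / P_in = 188396 / 215656 = 0.874 = 87.4%

87.4 %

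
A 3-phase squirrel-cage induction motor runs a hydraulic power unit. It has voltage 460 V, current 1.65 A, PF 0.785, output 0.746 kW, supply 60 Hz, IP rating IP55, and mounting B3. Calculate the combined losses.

P_in = √3·V·I·cosφ = 1.732×460×1.65×0.785 = 1032 W
P_out = 746 W
Losses = P_in − P_out = 1032 − 746 = 286 W

286 W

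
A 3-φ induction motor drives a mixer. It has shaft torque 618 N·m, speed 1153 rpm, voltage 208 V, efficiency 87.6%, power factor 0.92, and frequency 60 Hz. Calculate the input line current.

ω = 2π×1153/60 = 120.7 rad/s; P_out = τω = 618 × 120.7 = 74593 W
P_in = P_out / η = 74593 / 0.876 = 85152 W
I_L = P_in / (√3·V_L·cosφ) = 85152 / (1.732 × 208 × 0.92) = 257 A

257 A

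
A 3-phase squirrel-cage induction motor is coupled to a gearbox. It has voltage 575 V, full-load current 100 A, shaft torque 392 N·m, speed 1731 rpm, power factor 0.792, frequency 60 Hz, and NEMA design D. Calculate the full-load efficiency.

90.1 %

ω = 2π × 1731/60 = 181.3 rad/s; P_out = τω = 392 × 181.3 = 71070 W
P_in = √3·V_L·I_L·cosφ = 1.732 × 575 × 100 × 0.792 = 78875 W
η = P_out / P_in = 71070 / 78875 = 0.901 = 90.1%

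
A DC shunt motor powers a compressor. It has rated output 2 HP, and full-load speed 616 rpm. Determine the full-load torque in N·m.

P_out = 2 × 746 = 1492 W
ω = 2π × 616/60 = 64.51 rad/s
τ = P_out/ω = 1492/64.51 = 23.1 N·m

23.1 N·m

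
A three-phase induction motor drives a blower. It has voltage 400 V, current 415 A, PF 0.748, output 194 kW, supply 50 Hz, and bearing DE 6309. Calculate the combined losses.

P_in = √3·V·I·cosφ = 1.732×400×415×0.748 = 215059 W
P_out = 194000 W
Losses = P_in − P_out = 215059 − 194000 = 21059 W

21.1 kW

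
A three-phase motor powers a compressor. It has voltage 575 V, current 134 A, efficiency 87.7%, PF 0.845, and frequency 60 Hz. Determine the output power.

98.9 kW

P_in = √3·V·I·cosφ = 1.732 × 575 × 134 × 0.845 = 112766 W
P_out = η·P_in = 0.877 × 112766 = 98896 W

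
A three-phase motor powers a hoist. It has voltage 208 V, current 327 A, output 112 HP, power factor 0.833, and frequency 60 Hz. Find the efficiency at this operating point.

85.1 %

P_out = 112 × 746 = 83552 W
P_in = √3·V_L·I_L·cosφ = 1.732 × 208 × 327 × 0.833 = 98130 W
η = P_out / P_in = 83552 / 98130 = 0.851 = 85.1%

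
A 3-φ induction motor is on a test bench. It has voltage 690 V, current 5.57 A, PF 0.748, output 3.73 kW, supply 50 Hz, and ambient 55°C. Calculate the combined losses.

1250 W

P_in = √3·V·I·cosφ = 1.732×690×5.57×0.748 = 4979 W
P_out = 3730 W
Losses = P_in − P_out = 4979 − 3730 = 1249 W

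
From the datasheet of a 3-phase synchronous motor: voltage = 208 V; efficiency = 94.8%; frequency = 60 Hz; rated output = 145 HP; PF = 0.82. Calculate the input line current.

386 A

P_out = 145 × 746 = 108170 W
P_in = P_out / η = 108170 / 0.948 = 114103 W
I_L = P_in / (√3·V_L·cosφ) = 114103 / (1.732 × 208 × 0.82) = 386 A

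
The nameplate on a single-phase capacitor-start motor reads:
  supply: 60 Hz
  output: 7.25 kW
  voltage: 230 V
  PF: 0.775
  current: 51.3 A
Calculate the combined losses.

P_in = V·I·cosφ = 230×51.3×0.775 = 9144 W
P_out = 7250 W
Losses = P_in − P_out = 9144 − 7250 = 1894 W

1.89 kW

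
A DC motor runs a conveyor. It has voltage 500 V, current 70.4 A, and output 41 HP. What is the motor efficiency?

P_out = 41 × 746 = 30586 W
P_in = V·I = 500 × 70.4 = 35200 W
η = P_out / P_in = 30586 / 35200 = 0.869 = 86.9%

86.9 %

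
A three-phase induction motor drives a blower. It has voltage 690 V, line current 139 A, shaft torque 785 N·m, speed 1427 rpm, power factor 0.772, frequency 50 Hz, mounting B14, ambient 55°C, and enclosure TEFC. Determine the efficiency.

ω = 2π × 1427/60 = 149.4 rad/s; P_out = τω = 785 × 149.4 = 117279 W
P_in = √3·V_L·I_L·cosφ = 1.732 × 690 × 139 × 0.772 = 128242 W
η = P_out / P_in = 117279 / 128242 = 0.915 = 91.5%

91.5 %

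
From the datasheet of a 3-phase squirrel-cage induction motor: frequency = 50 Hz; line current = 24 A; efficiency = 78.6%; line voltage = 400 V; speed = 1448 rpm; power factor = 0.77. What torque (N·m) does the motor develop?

66.4 N·m

P_in = √3·V·I·cosφ = 1.732 × 400 × 24 × 0.77 = 12803 W
P_out = η·P_in = 0.786 × 12803 = 10063 W
n = 1448 rpm
ω = 2π×1448/60 = 151.6 rad/s
τ = P_out/ω = 10063/151.6 = 66.4 N·m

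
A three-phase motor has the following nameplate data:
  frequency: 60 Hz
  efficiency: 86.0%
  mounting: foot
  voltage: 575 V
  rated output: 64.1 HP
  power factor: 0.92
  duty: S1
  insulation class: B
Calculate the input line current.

P_out = 64.1 × 746 = 47819 W
P_in = P_out / η = 47819 / 0.860 = 55603 W
I_L = P_in / (√3·V_L·cosφ) = 55603 / (1.732 × 575 × 0.92) = 60.7 A

60.7 A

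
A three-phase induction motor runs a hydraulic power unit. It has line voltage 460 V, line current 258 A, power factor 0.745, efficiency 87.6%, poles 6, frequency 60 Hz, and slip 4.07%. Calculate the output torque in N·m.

1110 N·m

P_in = √3·V·I·cosφ = 1.732 × 460 × 258 × 0.745 = 153138 W
P_out = η·P_in = 0.876 × 153138 = 134149 W
n_s = 120×60/6 = 1200 rpm; n = 1200×(1−0.0407) = 1151 rpm
ω = 2π×1151/60 = 120.5 rad/s
τ = P_out/ω = 134149/120.5 = 1110 N·m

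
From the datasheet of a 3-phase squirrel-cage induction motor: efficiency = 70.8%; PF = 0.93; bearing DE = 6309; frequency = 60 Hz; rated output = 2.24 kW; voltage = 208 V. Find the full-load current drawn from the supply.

9.44 A

P_out = 2.24 kW = 2240 W
P_in = P_out / η = 2240 / 0.708 = 3164 W
I_L = P_in / (√3·V_L·cosφ) = 3164 / (1.732 × 208 × 0.93) = 9.44 A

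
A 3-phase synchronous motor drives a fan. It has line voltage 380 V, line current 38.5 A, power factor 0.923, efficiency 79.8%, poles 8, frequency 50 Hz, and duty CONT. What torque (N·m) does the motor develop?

238 N·m

P_in = √3·V·I·cosφ = 1.732 × 380 × 38.5 × 0.923 = 23388 W
P_out = η·P_in = 0.798 × 23388 = 18664 W
n = n_s = 120×50/8 = 750 rpm (synchronous)
ω = 2π×750/60 = 78.54 rad/s
τ = P_out/ω = 18664/78.54 = 238 N·m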